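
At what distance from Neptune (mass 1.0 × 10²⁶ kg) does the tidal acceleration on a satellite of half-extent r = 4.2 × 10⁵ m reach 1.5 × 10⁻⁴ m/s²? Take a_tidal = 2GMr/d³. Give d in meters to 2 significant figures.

2GMr/d³ = a_tidal  ⇒  d = (2GMr / a_tidal)^(1/3)
d = (2 × 6.674×10⁻¹¹ × (1.0 × 10²⁶) × (4.2 × 10⁵) / (1.5 × 10⁻⁴))^(1/3)
  = 3.3 × 10⁸ m

3.3 × 10⁸ m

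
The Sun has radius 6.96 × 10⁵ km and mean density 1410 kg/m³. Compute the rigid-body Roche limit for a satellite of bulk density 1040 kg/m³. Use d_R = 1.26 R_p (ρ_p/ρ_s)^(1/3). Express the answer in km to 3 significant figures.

9.71 × 10⁵ km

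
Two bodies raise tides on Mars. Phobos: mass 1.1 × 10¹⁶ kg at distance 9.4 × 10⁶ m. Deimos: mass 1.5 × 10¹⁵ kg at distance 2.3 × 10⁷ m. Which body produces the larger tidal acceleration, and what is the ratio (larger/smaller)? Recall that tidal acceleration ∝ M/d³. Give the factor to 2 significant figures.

Phobos, by a factor of ≈ 110

Compare M/d³ for the two perturbers:
Phobos: (1.1 × 10¹⁶) / (9.4 × 10⁶)³ = 1.324 × 10⁻⁵
Deimos: (1.5 × 10¹⁵) / (2.3 × 10⁷)³ = 1.233 × 10⁻⁷
Ratio (larger/smaller) = 110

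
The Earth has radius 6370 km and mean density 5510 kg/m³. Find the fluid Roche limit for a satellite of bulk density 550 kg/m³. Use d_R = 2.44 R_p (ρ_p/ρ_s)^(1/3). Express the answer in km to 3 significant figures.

33500 km

d_R = 2.44 × 6370 km × (5510/550)^(1/3)
    = 33500 km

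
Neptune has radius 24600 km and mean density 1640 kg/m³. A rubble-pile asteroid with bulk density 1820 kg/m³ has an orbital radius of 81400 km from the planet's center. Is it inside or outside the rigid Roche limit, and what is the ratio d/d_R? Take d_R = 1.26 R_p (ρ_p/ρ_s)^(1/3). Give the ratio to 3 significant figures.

d_R = 1.26 × (24600 km) × (1640/1820)^(1/3) = 29940 km
d/d_R = (81400) / (29940) = 2.72
Since d/d_R > 1, the body is outside the Roche limit.

outside; d/d_R ≈ 2.72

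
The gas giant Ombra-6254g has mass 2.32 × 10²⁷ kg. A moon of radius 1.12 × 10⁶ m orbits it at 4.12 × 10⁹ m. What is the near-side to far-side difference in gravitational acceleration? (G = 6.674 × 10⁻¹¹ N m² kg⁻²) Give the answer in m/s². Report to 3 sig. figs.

Near-to-far spans 2r, so the tidal difference is twice the near-to-center value: 4GMr/d³.
Δg = 4GMr/d³
   = 4 × (6.674 × 10⁻¹¹) × (2.32 × 10²⁷) × (1.12 × 10⁶) / (4.12 × 10⁹)³
   = 9.92 × 10⁻⁶ m/s²

9.92 × 10⁻⁶ m/s²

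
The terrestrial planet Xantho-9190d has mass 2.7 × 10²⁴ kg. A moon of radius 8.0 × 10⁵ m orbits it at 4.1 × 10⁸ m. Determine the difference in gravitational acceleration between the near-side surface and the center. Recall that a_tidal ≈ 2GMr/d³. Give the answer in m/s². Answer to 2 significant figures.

Δa = 2GMr/d³
   = 2 × (6.674 × 10⁻¹¹) × (2.7 × 10²⁴) × (8.0 × 10⁵) / (4.1 × 10⁸)³
   = 4.2 × 10⁻⁶ m/s²

4.2 × 10⁻⁶ m/s²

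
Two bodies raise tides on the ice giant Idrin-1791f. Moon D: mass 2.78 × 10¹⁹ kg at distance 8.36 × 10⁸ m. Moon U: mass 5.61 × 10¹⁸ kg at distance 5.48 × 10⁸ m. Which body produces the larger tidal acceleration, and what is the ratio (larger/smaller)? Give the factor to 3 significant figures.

Moon D, by a factor of ≈ 1.40

Tidal stretch scales as M/d³; compute that for each body.
Moon D: (2.78 × 10¹⁹) / (8.36 × 10⁸)³ = 4.758 × 10⁻⁸
Moon U: (5.61 × 10¹⁸) / (5.48 × 10⁸)³ = 3.409 × 10⁻⁸
Ratio (larger/smaller) = 1.40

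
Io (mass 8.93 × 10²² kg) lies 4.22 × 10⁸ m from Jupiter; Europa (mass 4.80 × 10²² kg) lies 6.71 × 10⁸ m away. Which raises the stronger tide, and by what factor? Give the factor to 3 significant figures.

Io, by a factor of ≈ 7.48

Tidal acceleration ∝ M/d³, so compare M/d³ for each.
Io: (8.93 × 10²²) / (4.22 × 10⁸)³ = 1.188 × 10⁻³
Europa: (4.80 × 10²²) / (6.71 × 10⁸)³ = 1.589 × 10⁻⁴
Ratio (larger/smaller) = 7.48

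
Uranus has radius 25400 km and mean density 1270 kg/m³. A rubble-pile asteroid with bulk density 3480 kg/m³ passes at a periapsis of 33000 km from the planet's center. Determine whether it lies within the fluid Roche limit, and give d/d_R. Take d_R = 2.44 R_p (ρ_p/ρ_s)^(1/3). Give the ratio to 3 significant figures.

d_R = 2.44 × (25400 km) × (1270/3480)^(1/3) = 44290 km
d/d_R = (33000) / (44290) = 0.745
Since d/d_R < 1, the body is inside the Roche limit.

inside; d/d_R ≈ 0.745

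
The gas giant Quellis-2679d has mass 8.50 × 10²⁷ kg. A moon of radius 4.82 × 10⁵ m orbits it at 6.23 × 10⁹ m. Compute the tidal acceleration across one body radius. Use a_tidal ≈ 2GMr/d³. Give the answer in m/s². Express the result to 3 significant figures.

2.26 × 10⁻⁶ m/s²

Δg = 2GMr/d³
   = 2 × (6.674 × 10⁻¹¹) × (8.50 × 10²⁷) × (4.82 × 10⁵) / (6.23 × 10⁹)³
   = 2.26 × 10⁻⁶ m/s²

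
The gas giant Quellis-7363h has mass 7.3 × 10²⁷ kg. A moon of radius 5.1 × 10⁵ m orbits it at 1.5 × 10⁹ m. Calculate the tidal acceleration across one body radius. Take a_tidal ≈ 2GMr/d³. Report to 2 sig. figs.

1.5 × 10⁻⁴ m/s²

Differencing GM/(d−r)² and GM/d² to first order in r/d gives 2GMr/d³.
Δa = 2GMr/d³
   = 2 × (6.674 × 10⁻¹¹) × (7.3 × 10²⁷) × (5.1 × 10⁵) / (1.5 × 10⁹)³
   = 1.5 × 10⁻⁴ m/s²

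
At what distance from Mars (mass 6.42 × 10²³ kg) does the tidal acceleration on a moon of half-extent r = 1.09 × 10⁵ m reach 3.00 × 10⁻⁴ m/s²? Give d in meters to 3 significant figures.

2GMr/d³ = a_tidal  ⇒  d = (2GMr / a_tidal)^(1/3)
d = (2 × 6.674×10⁻¹¹ × (6.42 × 10²³) × (1.09 × 10⁵) / (3.00 × 10⁻⁴))^(1/3)
  = 3.15 × 10⁷ m

3.15 × 10⁷ m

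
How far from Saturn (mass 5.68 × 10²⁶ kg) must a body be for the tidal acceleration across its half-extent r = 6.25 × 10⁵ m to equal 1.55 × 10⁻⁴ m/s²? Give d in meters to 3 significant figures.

2GMr/d³ = a_tidal  ⇒  d = (2GMr / a_tidal)^(1/3)
d = (2 × 6.674×10⁻¹¹ × (5.68 × 10²⁶) × (6.25 × 10⁵) / (1.55 × 10⁻⁴))^(1/3)
  = 6.74 × 10⁸ m

6.74 × 10⁸ m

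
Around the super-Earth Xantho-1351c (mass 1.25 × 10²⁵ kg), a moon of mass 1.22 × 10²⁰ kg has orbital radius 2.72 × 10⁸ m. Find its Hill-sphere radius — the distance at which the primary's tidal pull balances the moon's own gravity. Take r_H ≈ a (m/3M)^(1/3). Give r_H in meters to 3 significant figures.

4.03 × 10⁶ m

r_H ≈ a (m/3M)^(1/3)
    = (2.72 × 10⁸) × (1.22 × 10²⁰ / (3 × 1.25 × 10²⁵))^(1/3)
    = 4.03 × 10⁶ m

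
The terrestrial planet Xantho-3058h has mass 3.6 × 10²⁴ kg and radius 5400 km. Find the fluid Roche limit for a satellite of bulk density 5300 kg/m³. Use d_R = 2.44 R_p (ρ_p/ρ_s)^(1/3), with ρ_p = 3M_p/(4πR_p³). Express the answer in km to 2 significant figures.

ρ_p = 3M_p/(4πR_p³) = 3 × (3.6 × 10²⁴) / (4π × (5.4 × 10⁶ m)³) = 5500 kg/m³
d_R = 2.44 × 5400 km × (5500/5300)^(1/3)
    = 13000 km

13000 km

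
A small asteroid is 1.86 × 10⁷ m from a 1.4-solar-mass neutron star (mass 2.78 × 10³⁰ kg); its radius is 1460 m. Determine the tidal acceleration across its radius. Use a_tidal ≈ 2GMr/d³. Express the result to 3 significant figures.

Δa = 2GMr/d³
   = 2 × (6.674 × 10⁻¹¹) × (2.78 × 10³⁰) × (1460) / (1.86 × 10⁷)³
   = 8.42 × 10¹ m/s²

8.42 × 10¹ m/s²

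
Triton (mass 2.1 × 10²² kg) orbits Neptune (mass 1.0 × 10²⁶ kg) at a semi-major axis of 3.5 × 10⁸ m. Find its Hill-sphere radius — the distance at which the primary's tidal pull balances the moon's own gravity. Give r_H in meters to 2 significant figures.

1.4 × 10⁷ m

r_H ≈ a (m/3M)^(1/3)
    = (3.5 × 10⁸) × (2.1 × 10²² / (3 × 1.0 × 10²⁶))^(1/3)
    = 1.4 × 10⁷ m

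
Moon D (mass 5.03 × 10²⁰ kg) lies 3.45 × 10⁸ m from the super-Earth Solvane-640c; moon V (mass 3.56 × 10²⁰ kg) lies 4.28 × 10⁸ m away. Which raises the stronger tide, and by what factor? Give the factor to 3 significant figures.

Moon D, by a factor of ≈ 2.70

The tide-raising term goes as M/d³ (the gradient of a 1/d² field).
Moon D: (5.03 × 10²⁰) / (3.45 × 10⁸)³ = 1.225 × 10⁻⁵
Moon V: (3.56 × 10²⁰) / (4.28 × 10⁸)³ = 4.541 × 10⁻⁶
Ratio (larger/smaller) = 2.70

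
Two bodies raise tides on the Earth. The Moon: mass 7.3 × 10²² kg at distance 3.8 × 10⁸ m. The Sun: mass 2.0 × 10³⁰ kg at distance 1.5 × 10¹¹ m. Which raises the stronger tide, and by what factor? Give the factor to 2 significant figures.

Compare M/d³ for the two perturbers:
The Moon: (7.3 × 10²²) / (3.8 × 10⁸)³ = 1.330 × 10⁻³
The Sun: (2.0 × 10³⁰) / (1.5 × 10¹¹)³ = 5.926 × 10⁻⁴
Ratio (larger/smaller) = 2.2

The Moon, by a factor of ≈ 2.2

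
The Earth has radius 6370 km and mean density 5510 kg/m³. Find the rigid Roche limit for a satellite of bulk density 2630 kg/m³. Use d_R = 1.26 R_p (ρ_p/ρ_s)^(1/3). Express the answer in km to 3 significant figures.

10300 km

d_R = 1.26 × 6370 km × (5510/2630)^(1/3)
    = 10300 km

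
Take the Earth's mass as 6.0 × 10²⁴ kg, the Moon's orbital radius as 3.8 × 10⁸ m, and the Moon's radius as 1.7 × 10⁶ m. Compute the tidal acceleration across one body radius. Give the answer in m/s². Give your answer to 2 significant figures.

Δg = 2GMr/d³
   = 2 × (6.674 × 10⁻¹¹) × (6.0 × 10²⁴) × (1.7 × 10⁶) / (3.8 × 10⁸)³
   = 2.5 × 10⁻⁵ m/s²

2.5 × 10⁻⁵ m/s²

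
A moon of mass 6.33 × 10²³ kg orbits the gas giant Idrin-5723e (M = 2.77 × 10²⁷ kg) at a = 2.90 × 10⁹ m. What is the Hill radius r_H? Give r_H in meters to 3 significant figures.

1.23 × 10⁸ m

r_H ≈ a (m/3M)^(1/3)
    = (2.90 × 10⁹) × (6.33 × 10²³ / (3 × 2.77 × 10²⁷))^(1/3)
    = 1.23 × 10⁸ m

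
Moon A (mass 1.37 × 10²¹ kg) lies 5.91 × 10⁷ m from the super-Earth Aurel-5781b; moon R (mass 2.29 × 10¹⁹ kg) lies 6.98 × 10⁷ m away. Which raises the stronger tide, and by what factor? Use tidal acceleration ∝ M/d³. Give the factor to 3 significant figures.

Moon A, by a factor of ≈ 98.6

Tidal acceleration ∝ M/d³, so compare M/d³ for each.
Moon A: (1.37 × 10²¹) / (5.91 × 10⁷)³ = 6.637 × 10⁻³
Moon R: (2.29 × 10¹⁹) / (6.98 × 10⁷)³ = 6.734 × 10⁻⁵
Ratio (larger/smaller) = 98.6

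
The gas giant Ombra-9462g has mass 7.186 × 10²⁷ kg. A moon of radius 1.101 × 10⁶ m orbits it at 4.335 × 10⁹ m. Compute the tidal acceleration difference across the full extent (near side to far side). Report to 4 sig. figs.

2.593 × 10⁻⁵ m/s²

Δa = 4GMr/d³
   = 4 × (6.674 × 10⁻¹¹) × (7.186 × 10²⁷) × (1.101 × 10⁶) / (4.335 × 10⁹)³
   = 2.593 × 10⁻⁵ m/s²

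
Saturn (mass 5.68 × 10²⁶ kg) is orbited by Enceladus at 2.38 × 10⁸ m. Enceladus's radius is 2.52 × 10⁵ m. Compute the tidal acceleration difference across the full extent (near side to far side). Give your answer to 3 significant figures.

2.83 × 10⁻³ m/s²

Differencing GM/(d−r)² and GM/(d+r)² to first order in r/d gives 4GMr/d³.
a_tidal = 4GMr/d³
        = 4 × (6.674 × 10⁻¹¹) × (5.68 × 10²⁶) × (2.52 × 10⁵) / (2.38 × 10⁸)³
        = 2.83 × 10⁻³ m/s²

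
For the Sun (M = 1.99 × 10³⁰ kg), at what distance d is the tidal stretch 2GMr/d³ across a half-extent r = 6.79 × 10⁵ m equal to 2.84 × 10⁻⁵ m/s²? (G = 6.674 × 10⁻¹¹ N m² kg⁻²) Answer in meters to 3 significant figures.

1.85 × 10¹⁰ m

2GMr/d³ = a_tidal  ⇒  d = (2GMr / a_tidal)^(1/3)
d = (2 × 6.674×10⁻¹¹ × (1.99 × 10³⁰) × (6.79 × 10⁵) / (2.84 × 10⁻⁵))^(1/3)
  = 1.85 × 10¹⁰ m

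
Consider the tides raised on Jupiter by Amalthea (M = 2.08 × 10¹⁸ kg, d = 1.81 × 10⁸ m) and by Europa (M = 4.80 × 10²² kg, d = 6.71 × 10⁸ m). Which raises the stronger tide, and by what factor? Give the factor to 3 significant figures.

Tidal acceleration ∝ M/d³, so compare M/d³ for each.
Amalthea: (2.08 × 10¹⁸) / (1.81 × 10⁸)³ = 3.508 × 10⁻⁷
Europa: (4.80 × 10²²) / (6.71 × 10⁸)³ = 1.589 × 10⁻⁴
Ratio (larger/smaller) = 453

Europa, by a factor of ≈ 453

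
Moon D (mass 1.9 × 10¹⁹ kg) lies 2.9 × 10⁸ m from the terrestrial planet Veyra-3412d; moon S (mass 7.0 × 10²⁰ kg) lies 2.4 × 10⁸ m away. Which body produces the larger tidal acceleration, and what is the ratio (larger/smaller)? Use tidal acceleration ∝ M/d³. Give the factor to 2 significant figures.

Moon S, by a factor of ≈ 65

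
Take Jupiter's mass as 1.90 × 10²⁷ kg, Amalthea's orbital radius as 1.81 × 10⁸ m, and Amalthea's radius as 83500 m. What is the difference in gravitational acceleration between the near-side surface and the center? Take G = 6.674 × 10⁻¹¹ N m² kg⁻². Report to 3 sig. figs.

Δa = 2GMr/d³
   = 2 × (6.674 × 10⁻¹¹) × (1.90 × 10²⁷) × (83500) / (1.81 × 10⁸)³
   = 3.57 × 10⁻³ m/s²

3.57 × 10⁻³ m/s²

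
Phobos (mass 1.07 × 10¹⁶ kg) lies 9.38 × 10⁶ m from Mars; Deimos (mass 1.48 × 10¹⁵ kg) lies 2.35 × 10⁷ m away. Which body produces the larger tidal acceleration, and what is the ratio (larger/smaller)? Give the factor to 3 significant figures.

Phobos, by a factor of ≈ 114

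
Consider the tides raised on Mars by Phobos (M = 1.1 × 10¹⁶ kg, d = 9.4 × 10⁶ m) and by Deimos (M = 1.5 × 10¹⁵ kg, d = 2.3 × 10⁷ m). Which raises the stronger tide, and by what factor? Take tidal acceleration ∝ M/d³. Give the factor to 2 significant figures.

Tidal stretch scales as M/d³; compute that for each body.
Phobos: (1.1 × 10¹⁶) / (9.4 × 10⁶)³ = 1.324 × 10⁻⁵
Deimos: (1.5 × 10¹⁵) / (2.3 × 10⁷)³ = 1.233 × 10⁻⁷
Ratio (larger/smaller) = 110

Phobos, by a factor of ≈ 110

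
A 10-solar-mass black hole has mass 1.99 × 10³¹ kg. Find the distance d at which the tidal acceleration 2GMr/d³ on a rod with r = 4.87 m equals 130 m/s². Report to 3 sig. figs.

4.63 × 10⁶ m

2GMr/d³ = a_tidal  ⇒  d = (2GMr / a_tidal)^(1/3)
d = (2 × 6.674×10⁻¹¹ × (1.99 × 10³¹) × (4.87) / (130))^(1/3)
  = 4.63 × 10⁶ m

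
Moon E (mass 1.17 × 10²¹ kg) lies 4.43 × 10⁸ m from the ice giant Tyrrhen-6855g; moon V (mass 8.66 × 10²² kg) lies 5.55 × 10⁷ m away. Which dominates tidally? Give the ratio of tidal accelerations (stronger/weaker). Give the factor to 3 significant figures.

Moon V, by a factor of ≈ 37600

Compare M/d³ for the two perturbers:
Moon E: (1.17 × 10²¹) / (4.43 × 10⁸)³ = 1.346 × 10⁻⁵
Moon V: (8.66 × 10²²) / (5.55 × 10⁷)³ = 5.066 × 10⁻¹
Ratio (larger/smaller) = 37600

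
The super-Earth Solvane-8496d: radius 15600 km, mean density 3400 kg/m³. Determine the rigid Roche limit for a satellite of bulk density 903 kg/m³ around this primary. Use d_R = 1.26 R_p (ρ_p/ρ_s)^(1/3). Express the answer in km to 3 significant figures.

d_R = 1.26 × 15600 km × (3400/903)^(1/3)
    = 30600 km

30600 km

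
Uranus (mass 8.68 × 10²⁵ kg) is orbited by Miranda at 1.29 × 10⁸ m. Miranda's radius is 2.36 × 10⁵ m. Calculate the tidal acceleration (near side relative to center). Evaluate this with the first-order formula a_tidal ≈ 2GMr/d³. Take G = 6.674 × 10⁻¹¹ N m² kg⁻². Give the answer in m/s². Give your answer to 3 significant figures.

Since r ≪ d, expand the inverse-square field across one radius to get the leading 2GMr/d³ term.
Δg = 2GMr/d³
   = 2 × (6.674 × 10⁻¹¹) × (8.68 × 10²⁵) × (2.36 × 10⁵) / (1.29 × 10⁸)³
   = 1.27 × 10⁻³ m/s²

1.27 × 10⁻³ m/s²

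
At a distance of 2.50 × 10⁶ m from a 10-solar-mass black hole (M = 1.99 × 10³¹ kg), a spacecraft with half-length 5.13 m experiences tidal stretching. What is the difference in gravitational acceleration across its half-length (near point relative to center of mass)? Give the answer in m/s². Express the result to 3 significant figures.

8.72 × 10² m/s²

Since r ≪ d, expand the inverse-square field across one radius to get the leading 2GMr/d³ term.
Δg = 2GMr/d³
   = 2 × (6.674 × 10⁻¹¹) × (1.99 × 10³¹) × (5.13) / (2.50 × 10⁶)³
   = 8.72 × 10² m/s²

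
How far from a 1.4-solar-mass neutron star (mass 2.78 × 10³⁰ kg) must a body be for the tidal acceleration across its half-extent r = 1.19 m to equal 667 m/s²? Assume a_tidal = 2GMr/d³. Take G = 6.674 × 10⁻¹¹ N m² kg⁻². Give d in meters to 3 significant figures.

2GMr/d³ = a_tidal  ⇒  d = (2GMr / a_tidal)^(1/3)
d = (2 × 6.674×10⁻¹¹ × (2.78 × 10³⁰) × (1.19) / (667))^(1/3)
  = 8.72 × 10⁵ m

8.72 × 10⁵ m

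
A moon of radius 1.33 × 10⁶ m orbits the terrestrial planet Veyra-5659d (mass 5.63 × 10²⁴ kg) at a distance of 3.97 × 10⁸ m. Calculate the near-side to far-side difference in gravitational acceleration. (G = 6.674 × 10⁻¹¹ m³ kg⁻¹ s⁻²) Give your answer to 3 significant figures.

Δg = 4GMr/d³
   = 4 × (6.674 × 10⁻¹¹) × (5.63 × 10²⁴) × (1.33 × 10⁶) / (3.97 × 10⁸)³
   = 3.19 × 10⁻⁵ m/s²

3.19 × 10⁻⁵ m/s²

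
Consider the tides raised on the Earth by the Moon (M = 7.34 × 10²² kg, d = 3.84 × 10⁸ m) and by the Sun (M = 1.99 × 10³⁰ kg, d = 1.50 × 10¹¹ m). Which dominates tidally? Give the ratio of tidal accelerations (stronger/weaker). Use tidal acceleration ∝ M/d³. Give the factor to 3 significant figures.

The Moon, by a factor of ≈ 2.20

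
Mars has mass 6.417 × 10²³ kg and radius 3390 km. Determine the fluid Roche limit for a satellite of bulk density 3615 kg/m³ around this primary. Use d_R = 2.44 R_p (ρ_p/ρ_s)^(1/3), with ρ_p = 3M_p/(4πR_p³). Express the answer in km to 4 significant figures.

8507 km

ρ_p = 3M_p/(4πR_p³) = 3 × (6.417 × 10²³) / (4π × (3.390 × 10⁶ m)³) = 3932 kg/m³
d_R = 2.44 × 3390 km × (3932/3615)^(1/3)
    = 8507 km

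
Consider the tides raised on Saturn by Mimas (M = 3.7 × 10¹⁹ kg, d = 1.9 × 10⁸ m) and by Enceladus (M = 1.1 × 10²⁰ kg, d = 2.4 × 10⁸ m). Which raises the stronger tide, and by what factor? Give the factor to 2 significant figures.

Tidal stretch scales as M/d³; compute that for each body.
Mimas: (3.7 × 10¹⁹) / (1.9 × 10⁸)³ = 5.394 × 10⁻⁶
Enceladus: (1.1 × 10²⁰) / (2.4 × 10⁸)³ = 7.957 × 10⁻⁶
Ratio (larger/smaller) = 1.5

Enceladus, by a factor of ≈ 1.5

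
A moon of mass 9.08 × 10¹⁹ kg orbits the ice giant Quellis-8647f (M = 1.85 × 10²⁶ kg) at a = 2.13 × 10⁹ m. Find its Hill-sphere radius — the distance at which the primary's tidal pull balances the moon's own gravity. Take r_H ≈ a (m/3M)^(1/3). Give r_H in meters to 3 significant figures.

r_H ≈ a (m/3M)^(1/3)
    = (2.13 × 10⁹) × (9.08 × 10¹⁹ / (3 × 1.85 × 10²⁶))^(1/3)
    = 1.16 × 10⁷ m

1.16 × 10⁷ m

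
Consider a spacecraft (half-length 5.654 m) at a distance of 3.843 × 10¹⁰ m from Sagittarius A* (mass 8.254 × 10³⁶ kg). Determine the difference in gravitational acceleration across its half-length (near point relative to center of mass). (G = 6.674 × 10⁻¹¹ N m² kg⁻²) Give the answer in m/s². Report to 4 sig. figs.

1.098 × 10⁻⁴ m/s²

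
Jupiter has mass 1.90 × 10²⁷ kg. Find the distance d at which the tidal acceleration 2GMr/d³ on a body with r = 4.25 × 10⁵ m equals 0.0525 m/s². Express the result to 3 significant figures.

2GMr/d³ = a_tidal  ⇒  d = (2GMr / a_tidal)^(1/3)
d = (2 × 6.674×10⁻¹¹ × (1.90 × 10²⁷) × (4.25 × 10⁵) / (0.0525))^(1/3)
  = 1.27 × 10⁸ m

1.27 × 10⁸ m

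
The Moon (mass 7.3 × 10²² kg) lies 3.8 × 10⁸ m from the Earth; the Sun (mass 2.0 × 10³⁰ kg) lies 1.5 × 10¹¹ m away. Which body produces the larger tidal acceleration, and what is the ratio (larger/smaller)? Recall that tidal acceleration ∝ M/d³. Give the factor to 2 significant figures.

The tide-raising term goes as M/d³ (the gradient of a 1/d² field).
The Moon: (7.3 × 10²²) / (3.8 × 10⁸)³ = 1.330 × 10⁻³
The Sun: (2.0 × 10³⁰) / (1.5 × 10¹¹)³ = 5.926 × 10⁻⁴
Ratio (larger/smaller) = 2.2

The Moon, by a factor of ≈ 2.2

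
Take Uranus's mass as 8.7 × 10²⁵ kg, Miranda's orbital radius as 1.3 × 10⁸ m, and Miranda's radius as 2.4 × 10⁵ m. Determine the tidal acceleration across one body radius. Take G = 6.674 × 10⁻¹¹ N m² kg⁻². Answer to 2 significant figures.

a_tidal = 2GMr/d³
        = 2 × (6.674 × 10⁻¹¹) × (8.7 × 10²⁵) × (2.4 × 10⁵) / (1.3 × 10⁸)³
        = 1.3 × 10⁻³ m/s²

1.3 × 10⁻³ m/s²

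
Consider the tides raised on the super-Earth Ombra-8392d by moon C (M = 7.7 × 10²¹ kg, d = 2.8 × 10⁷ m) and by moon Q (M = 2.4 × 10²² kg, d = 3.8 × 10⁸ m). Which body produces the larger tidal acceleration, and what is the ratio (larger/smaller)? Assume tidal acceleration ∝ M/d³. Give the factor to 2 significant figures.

Tidal stretch scales as M/d³; compute that for each body.
Moon C: (7.7 × 10²¹) / (2.8 × 10⁷)³ = 3.508 × 10⁻¹
Moon Q: (2.4 × 10²²) / (3.8 × 10⁸)³ = 4.374 × 10⁻⁴
Ratio (larger/smaller) = 800

Moon C, by a factor of ≈ 800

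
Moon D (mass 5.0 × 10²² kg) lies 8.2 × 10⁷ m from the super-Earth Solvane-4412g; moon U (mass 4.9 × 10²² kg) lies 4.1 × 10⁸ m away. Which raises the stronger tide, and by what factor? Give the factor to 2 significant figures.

Compare M/d³ for the two perturbers:
Moon D: (5.0 × 10²²) / (8.2 × 10⁷)³ = 9.068 × 10⁻²
Moon U: (4.9 × 10²²) / (4.1 × 10⁸)³ = 7.110 × 10⁻⁴
Ratio (larger/smaller) = 130

Moon D, by a factor of ≈ 130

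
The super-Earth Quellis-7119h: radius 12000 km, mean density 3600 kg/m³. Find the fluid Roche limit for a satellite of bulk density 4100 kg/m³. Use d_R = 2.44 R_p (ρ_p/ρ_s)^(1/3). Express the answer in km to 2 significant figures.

28000 km

d_R = 2.44 × 12000 km × (3600/4100)^(1/3)
    = 28000 km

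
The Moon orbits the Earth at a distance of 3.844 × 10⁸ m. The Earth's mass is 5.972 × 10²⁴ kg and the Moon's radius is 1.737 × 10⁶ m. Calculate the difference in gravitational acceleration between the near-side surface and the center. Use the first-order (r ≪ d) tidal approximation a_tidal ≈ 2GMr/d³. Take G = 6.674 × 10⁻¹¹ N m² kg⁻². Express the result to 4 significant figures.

2.438 × 10⁻⁵ m/s²

Δa = 2GMr/d³
   = 2 × (6.674 × 10⁻¹¹) × (5.972 × 10²⁴) × (1.737 × 10⁶) / (3.844 × 10⁸)³
   = 2.438 × 10⁻⁵ m/s²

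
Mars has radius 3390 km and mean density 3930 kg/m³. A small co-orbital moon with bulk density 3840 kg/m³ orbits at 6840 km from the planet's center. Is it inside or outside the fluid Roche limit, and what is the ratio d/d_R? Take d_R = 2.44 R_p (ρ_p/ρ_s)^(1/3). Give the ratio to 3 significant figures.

inside; d/d_R ≈ 0.821

d_R = 2.44 × (3390 km) × (3930/3840)^(1/3) = 8336 km
d/d_R = (6840) / (8336) = 0.821
Since d/d_R < 1, the body is inside the Roche limit.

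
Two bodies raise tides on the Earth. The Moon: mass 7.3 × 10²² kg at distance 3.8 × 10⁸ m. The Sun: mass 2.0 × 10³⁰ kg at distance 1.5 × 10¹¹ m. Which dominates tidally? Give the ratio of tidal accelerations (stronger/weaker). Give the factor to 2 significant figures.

The Moon, by a factor of ≈ 2.2

Tidal acceleration ∝ M/d³, so compare M/d³ for each.
The Moon: (7.3 × 10²²) / (3.8 × 10⁸)³ = 1.330 × 10⁻³
The Sun: (2.0 × 10³⁰) / (1.5 × 10¹¹)³ = 5.926 × 10⁻⁴
Ratio (larger/smaller) = 2.2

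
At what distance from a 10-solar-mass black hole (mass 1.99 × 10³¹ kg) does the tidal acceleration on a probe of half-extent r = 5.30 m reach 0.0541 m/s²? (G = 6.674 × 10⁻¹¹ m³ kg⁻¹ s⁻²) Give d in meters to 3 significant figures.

2GMr/d³ = a_tidal  ⇒  d = (2GMr / a_tidal)^(1/3)
d = (2 × 6.674×10⁻¹¹ × (1.99 × 10³¹) × (5.30) / (0.0541))^(1/3)
  = 6.38 × 10⁷ m

6.38 × 10⁷ m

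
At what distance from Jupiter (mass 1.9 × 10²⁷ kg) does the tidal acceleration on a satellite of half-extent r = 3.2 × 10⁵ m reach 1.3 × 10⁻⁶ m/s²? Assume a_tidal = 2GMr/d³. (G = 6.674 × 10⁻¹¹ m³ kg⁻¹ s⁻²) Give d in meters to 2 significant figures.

2GMr/d³ = a_tidal  ⇒  d = (2GMr / a_tidal)^(1/3)
d = (2 × 6.674×10⁻¹¹ × (1.9 × 10²⁷) × (3.2 × 10⁵) / (1.3 × 10⁻⁶))^(1/3)
  = 4.0 × 10⁹ m

4.0 × 10⁹ m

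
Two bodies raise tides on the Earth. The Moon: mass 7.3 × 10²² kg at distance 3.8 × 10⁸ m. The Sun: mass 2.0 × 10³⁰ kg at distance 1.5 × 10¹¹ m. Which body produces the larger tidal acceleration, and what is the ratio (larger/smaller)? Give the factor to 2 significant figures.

The Moon, by a factor of ≈ 2.2

Compare M/d³ for the two perturbers:
The Moon: (7.3 × 10²²) / (3.8 × 10⁸)³ = 1.330 × 10⁻³
The Sun: (2.0 × 10³⁰) / (1.5 × 10¹¹)³ = 5.926 × 10⁻⁴
Ratio (larger/smaller) = 2.2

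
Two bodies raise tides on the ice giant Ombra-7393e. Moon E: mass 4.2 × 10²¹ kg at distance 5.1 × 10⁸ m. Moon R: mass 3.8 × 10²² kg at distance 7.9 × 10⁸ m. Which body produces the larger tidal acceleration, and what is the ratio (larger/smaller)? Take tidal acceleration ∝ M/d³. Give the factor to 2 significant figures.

Moon R, by a factor of ≈ 2.4

Compare M/d³ for the two perturbers:
Moon E: (4.2 × 10²¹) / (5.1 × 10⁸)³ = 3.166 × 10⁻⁵
Moon R: (3.8 × 10²²) / (7.9 × 10⁸)³ = 7.707 × 10⁻⁵
Ratio (larger/smaller) = 2.4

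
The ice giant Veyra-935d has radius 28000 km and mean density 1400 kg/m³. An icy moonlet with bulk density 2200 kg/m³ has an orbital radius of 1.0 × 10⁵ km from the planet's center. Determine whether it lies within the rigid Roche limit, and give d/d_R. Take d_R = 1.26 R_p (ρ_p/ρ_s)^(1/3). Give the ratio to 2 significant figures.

d_R = 1.26 × (28000 km) × (1400/2200)^(1/3) = 30350 km
d/d_R = (1.0 × 10⁵) / (30350) = 3.3
Since d/d_R > 1, the body is outside the Roche limit.

outside; d/d_R ≈ 3.3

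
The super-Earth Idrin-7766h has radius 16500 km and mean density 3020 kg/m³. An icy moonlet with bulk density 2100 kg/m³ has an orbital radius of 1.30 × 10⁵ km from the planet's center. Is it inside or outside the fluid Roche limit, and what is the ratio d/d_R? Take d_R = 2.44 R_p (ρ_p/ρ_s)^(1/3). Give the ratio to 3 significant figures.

outside; d/d_R ≈ 2.86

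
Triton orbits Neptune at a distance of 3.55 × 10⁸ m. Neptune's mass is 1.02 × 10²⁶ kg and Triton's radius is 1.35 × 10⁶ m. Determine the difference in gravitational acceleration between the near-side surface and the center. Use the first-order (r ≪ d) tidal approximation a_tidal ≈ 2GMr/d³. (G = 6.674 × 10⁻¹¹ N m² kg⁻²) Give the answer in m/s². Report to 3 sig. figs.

4.11 × 10⁻⁴ m/s²

Δg = 2GMr/d³
   = 2 × (6.674 × 10⁻¹¹) × (1.02 × 10²⁶) × (1.35 × 10⁶) / (3.55 × 10⁸)³
   = 4.11 × 10⁻⁴ m/s²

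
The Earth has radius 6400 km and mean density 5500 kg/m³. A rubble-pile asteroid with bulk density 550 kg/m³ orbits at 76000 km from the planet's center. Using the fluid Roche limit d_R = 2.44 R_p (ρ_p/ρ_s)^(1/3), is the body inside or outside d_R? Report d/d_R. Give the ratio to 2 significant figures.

d_R = 2.44 × (6400 km) × (5500/550)^(1/3) = 33640 km
d/d_R = (76000) / (33640) = 2.3
Since d/d_R > 1, the body is outside the Roche limit.

outside; d/d_R ≈ 2.3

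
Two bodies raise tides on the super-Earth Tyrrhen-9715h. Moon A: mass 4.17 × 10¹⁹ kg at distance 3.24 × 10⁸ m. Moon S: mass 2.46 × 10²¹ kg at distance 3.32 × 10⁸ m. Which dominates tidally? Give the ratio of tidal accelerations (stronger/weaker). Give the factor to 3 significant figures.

Tidal acceleration ∝ M/d³, so compare M/d³ for each.
Moon A: (4.17 × 10¹⁹) / (3.24 × 10⁸)³ = 1.226 × 10⁻⁶
Moon S: (2.46 × 10²¹) / (3.32 × 10⁸)³ = 6.722 × 10⁻⁵
Ratio (larger/smaller) = 54.8

Moon S, by a factor of ≈ 54.8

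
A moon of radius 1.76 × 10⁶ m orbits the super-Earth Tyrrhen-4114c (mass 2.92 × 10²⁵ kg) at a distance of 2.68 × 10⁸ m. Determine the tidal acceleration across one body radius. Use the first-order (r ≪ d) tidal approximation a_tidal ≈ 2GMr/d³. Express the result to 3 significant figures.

3.56 × 10⁻⁴ m/s²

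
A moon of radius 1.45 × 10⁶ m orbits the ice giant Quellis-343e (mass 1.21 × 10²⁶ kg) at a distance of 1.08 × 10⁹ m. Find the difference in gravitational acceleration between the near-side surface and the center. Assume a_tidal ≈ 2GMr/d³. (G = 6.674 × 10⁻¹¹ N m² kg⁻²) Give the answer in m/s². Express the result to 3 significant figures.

1.86 × 10⁻⁵ m/s²

Δg = 2GMr/d³
   = 2 × (6.674 × 10⁻¹¹) × (1.21 × 10²⁶) × (1.45 × 10⁶) / (1.08 × 10⁹)³
   = 1.86 × 10⁻⁵ m/s²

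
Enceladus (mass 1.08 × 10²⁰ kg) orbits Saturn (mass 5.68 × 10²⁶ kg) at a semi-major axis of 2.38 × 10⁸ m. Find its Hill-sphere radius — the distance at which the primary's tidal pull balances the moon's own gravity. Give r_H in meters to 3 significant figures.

9.49 × 10⁵ m

r_H ≈ a (m/3M)^(1/3)
    = (2.38 × 10⁸) × (1.08 × 10²⁰ / (3 × 5.68 × 10²⁶))^(1/3)
    = 9.49 × 10⁵ m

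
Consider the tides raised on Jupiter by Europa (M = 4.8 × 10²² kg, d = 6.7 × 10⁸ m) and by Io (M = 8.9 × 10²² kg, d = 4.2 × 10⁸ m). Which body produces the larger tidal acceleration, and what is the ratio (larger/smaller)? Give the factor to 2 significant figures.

The tide-raising term goes as M/d³ (the gradient of a 1/d² field).
Europa: (4.8 × 10²²) / (6.7 × 10⁸)³ = 1.596 × 10⁻⁴
Io: (8.9 × 10²²) / (4.2 × 10⁸)³ = 1.201 × 10⁻³
Ratio (larger/smaller) = 7.5

Io, by a factor of ≈ 7.5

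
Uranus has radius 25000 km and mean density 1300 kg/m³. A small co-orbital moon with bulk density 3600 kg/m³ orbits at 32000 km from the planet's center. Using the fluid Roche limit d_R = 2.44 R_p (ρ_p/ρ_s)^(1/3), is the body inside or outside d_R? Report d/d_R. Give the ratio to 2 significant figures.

inside; d/d_R ≈ 0.74

d_R = 2.44 × (25000 km) × (1300/3600)^(1/3) = 43440 km
d/d_R = (32000) / (43440) = 0.74
Since d/d_R < 1, the body is inside the Roche limit.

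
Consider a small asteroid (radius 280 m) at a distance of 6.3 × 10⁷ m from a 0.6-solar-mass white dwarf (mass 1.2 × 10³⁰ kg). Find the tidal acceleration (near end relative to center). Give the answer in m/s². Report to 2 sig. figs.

1.8 × 10⁻¹ m/s²

Since r ≪ d, expand the inverse-square field across one radius to get the leading 2GMr/d³ term.
Δa = 2GMr/d³
   = 2 × (6.674 × 10⁻¹¹) × (1.2 × 10³⁰) × (280) / (6.3 × 10⁷)³
   = 1.8 × 10⁻¹ m/s²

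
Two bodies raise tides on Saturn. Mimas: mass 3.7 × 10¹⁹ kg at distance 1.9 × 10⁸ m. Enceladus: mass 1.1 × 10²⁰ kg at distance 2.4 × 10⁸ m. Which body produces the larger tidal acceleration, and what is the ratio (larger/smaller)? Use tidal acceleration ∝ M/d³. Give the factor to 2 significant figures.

Enceladus, by a factor of ≈ 1.5

Tidal acceleration ∝ M/d³, so compare M/d³ for each.
Mimas: (3.7 × 10¹⁹) / (1.9 × 10⁸)³ = 5.394 × 10⁻⁶
Enceladus: (1.1 × 10²⁰) / (2.4 × 10⁸)³ = 7.957 × 10⁻⁶
Ratio (larger/smaller) = 1.5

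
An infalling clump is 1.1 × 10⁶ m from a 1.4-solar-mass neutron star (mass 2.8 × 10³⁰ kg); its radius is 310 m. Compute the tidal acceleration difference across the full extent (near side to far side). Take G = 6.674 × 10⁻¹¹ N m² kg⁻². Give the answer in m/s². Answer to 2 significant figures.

Near-to-far spans 2r, so the tidal difference is twice the near-to-center value: 4GMr/d³.
Δa = 4GMr/d³
   = 4 × (6.674 × 10⁻¹¹) × (2.8 × 10³⁰) × (310) / (1.1 × 10⁶)³
   = 1.7 × 10⁵ m/s²

1.7 × 10⁵ m/s²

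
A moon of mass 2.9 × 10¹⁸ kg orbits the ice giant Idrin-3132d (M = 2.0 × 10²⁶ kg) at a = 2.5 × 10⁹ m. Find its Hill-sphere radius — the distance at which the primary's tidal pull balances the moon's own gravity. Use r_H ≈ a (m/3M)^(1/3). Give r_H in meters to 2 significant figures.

4.2 × 10⁶ m

r_H ≈ a (m/3M)^(1/3)
    = (2.5 × 10⁹) × (2.9 × 10¹⁸ / (3 × 2.0 × 10²⁶))^(1/3)
    = 4.2 × 10⁶ m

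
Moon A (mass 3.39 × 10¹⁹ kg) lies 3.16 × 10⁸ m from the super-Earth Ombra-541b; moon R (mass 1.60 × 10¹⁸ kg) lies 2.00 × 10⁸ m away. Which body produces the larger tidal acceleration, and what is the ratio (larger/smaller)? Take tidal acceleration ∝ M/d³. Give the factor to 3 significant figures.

Moon A, by a factor of ≈ 5.37

Tidal acceleration ∝ M/d³, so compare M/d³ for each.
Moon A: (3.39 × 10¹⁹) / (3.16 × 10⁸)³ = 1.074 × 10⁻⁶
Moon R: (1.60 × 10¹⁸) / (2.00 × 10⁸)³ = 2.000 × 10⁻⁷
Ratio (larger/smaller) = 5.37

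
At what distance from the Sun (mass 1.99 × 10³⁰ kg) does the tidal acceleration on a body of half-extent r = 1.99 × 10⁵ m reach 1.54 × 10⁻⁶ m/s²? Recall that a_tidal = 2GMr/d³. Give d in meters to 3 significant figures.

2GMr/d³ = a_tidal  ⇒  d = (2GMr / a_tidal)^(1/3)
d = (2 × 6.674×10⁻¹¹ × (1.99 × 10³⁰) × (1.99 × 10⁵) / (1.54 × 10⁻⁶))^(1/3)
  = 3.25 × 10¹⁰ m

3.25 × 10¹⁰ m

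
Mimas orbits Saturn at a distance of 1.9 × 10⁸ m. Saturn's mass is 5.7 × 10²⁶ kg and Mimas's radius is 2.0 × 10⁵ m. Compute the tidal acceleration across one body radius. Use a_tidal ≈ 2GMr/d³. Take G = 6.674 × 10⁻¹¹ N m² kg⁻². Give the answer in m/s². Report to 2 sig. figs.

2.2 × 10⁻³ m/s²

Δa = 2GMr/d³
   = 2 × (6.674 × 10⁻¹¹) × (5.7 × 10²⁶) × (2.0 × 10⁵) / (1.9 × 10⁸)³
   = 2.2 × 10⁻³ m/s²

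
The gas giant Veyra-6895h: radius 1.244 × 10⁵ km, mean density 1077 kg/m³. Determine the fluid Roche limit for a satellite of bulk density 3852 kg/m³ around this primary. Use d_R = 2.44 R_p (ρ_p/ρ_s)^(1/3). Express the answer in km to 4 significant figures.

1.985 × 10⁵ km

d_R = 2.44 × 1.244 × 10⁵ km × (1077/3852)^(1/3)
    = 1.985 × 10⁵ km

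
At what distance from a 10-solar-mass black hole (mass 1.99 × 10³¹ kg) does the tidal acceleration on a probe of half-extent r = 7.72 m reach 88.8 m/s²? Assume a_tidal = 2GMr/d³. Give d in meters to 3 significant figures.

2GMr/d³ = a_tidal  ⇒  d = (2GMr / a_tidal)^(1/3)
d = (2 × 6.674×10⁻¹¹ × (1.99 × 10³¹) × (7.72) / (88.8))^(1/3)
  = 6.14 × 10⁶ m

6.14 × 10⁶ m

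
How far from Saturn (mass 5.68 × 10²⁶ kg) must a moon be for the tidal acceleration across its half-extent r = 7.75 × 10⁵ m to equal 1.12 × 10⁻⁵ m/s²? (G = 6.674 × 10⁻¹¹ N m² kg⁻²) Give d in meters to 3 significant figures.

2GMr/d³ = a_tidal  ⇒  d = (2GMr / a_tidal)^(1/3)
d = (2 × 6.674×10⁻¹¹ × (5.68 × 10²⁶) × (7.75 × 10⁵) / (1.12 × 10⁻⁵))^(1/3)
  = 1.74 × 10⁹ m

1.74 × 10⁹ m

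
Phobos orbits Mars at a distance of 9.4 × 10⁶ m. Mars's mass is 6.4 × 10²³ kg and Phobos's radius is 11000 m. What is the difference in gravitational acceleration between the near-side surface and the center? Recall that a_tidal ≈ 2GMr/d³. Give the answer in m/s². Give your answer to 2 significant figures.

The tidal stretch is the gradient of GM/d² times the body's extent r, hence the 1/d³ dependence.
a_tidal = 2GMr/d³
        = 2 × (6.674 × 10⁻¹¹) × (6.4 × 10²³) × (11000) / (9.4 × 10⁶)³
        = 1.1 × 10⁻³ m/s²

1.1 × 10⁻³ m/s²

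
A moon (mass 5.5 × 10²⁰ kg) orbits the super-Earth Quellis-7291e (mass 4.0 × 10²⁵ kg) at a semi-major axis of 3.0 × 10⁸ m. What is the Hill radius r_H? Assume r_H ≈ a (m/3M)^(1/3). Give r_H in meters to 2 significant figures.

5.0 × 10⁶ m

r_H ≈ a (m/3M)^(1/3)
    = (3.0 × 10⁸) × (5.5 × 10²⁰ / (3 × 4.0 × 10²⁵))^(1/3)
    = 5.0 × 10⁶ m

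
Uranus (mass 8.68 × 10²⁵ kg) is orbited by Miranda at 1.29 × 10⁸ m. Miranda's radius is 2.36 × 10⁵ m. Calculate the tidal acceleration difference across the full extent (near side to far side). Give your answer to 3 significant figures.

2.55 × 10⁻³ m/s²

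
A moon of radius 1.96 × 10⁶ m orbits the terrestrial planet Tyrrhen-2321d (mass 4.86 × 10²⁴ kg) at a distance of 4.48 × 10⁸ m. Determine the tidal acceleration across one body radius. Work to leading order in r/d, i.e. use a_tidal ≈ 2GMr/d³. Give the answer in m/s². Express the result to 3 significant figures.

Δa = 2GMr/d³
   = 2 × (6.674 × 10⁻¹¹) × (4.86 × 10²⁴) × (1.96 × 10⁶) / (4.48 × 10⁸)³
   = 1.41 × 10⁻⁵ m/s²

1.41 × 10⁻⁵ m/s²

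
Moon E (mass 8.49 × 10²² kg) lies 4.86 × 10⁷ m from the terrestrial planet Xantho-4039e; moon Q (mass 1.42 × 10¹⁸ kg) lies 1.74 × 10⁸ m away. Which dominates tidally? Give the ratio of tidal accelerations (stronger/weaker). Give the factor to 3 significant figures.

Tidal acceleration ∝ M/d³, so compare M/d³ for each.
Moon E: (8.49 × 10²²) / (4.86 × 10⁷)³ = 7.396 × 10⁻¹
Moon Q: (1.42 × 10¹⁸) / (1.74 × 10⁸)³ = 2.696 × 10⁻⁷
Ratio (larger/smaller) = 2.74 × 10⁶

Moon E, by a factor of ≈ 2.74 × 10⁶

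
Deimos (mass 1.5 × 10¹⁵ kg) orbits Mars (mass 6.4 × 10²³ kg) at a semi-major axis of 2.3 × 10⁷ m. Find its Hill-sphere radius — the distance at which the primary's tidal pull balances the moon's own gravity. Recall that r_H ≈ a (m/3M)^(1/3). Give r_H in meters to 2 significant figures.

r_H ≈ a (m/3M)^(1/3)
    = (2.3 × 10⁷) × (1.5 × 10¹⁵ / (3 × 6.4 × 10²³))^(1/3)
    = 2.1 × 10⁴ m

2.1 × 10⁴ m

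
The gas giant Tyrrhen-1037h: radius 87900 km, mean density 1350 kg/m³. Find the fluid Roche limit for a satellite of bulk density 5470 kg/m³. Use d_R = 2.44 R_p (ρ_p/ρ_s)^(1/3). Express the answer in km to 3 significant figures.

d_R = 2.44 × 87900 km × (1350/5470)^(1/3)
    = 1.35 × 10⁵ km

1.35 × 10⁵ km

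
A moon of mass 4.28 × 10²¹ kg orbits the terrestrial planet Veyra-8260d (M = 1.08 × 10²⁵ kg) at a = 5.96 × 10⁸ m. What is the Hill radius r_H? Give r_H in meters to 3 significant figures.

3.04 × 10⁷ m

r_H ≈ a (m/3M)^(1/3)
    = (5.96 × 10⁸) × (4.28 × 10²¹ / (3 × 1.08 × 10²⁵))^(1/3)
    = 3.04 × 10⁷ m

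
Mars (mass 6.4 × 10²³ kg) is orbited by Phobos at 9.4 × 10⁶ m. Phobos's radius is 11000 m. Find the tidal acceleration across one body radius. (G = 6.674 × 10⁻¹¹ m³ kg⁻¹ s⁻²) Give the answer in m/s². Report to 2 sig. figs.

Δg = 2GMr/d³
   = 2 × (6.674 × 10⁻¹¹) × (6.4 × 10²³) × (11000) / (9.4 × 10⁶)³
   = 1.1 × 10⁻³ m/s²

1.1 × 10⁻³ m/s²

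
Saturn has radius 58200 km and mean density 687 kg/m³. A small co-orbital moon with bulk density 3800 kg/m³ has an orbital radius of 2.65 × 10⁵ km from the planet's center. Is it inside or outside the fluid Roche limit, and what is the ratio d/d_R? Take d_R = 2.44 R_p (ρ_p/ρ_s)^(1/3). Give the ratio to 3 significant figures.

d_R = 2.44 × (58200 km) × (687/3800)^(1/3) = 80300 km
d/d_R = (2.65 × 10⁵) / (80300) = 3.30
Since d/d_R > 1, the body is outside the Roche limit.

outside; d/d_R ≈ 3.30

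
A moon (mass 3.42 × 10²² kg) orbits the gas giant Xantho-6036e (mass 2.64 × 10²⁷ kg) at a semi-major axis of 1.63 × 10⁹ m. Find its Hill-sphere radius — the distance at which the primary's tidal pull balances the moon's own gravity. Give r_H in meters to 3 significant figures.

2.65 × 10⁷ m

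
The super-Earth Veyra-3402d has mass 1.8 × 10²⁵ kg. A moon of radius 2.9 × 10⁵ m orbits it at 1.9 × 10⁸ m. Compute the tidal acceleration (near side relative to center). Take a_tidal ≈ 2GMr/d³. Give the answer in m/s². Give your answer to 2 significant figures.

1.0 × 10⁻⁴ m/s²

a_tidal = 2GMr/d³
        = 2 × (6.674 × 10⁻¹¹) × (1.8 × 10²⁵) × (2.9 × 10⁵) / (1.9 × 10⁸)³
        = 1.0 × 10⁻⁴ m/s²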